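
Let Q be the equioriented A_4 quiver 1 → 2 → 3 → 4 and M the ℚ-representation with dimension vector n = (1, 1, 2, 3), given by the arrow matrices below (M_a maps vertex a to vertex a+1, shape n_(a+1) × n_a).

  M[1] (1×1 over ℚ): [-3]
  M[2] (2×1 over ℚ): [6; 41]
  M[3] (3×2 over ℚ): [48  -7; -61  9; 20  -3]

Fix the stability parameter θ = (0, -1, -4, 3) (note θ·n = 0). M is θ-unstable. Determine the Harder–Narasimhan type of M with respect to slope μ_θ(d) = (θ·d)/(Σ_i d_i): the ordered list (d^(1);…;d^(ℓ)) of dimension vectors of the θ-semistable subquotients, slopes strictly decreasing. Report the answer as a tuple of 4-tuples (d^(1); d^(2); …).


Barcode: M ≅ I[1,4], I[3,4], I[4,4]. HN layers by μ_θ (3 steps, strictly decreasing):
  μ^(1)=3; μ^(2)=-5/3; μ^(3)=-4

((0, 0, 0, 3); (1, 1, 1, 0); (0, 0, 1, 0))


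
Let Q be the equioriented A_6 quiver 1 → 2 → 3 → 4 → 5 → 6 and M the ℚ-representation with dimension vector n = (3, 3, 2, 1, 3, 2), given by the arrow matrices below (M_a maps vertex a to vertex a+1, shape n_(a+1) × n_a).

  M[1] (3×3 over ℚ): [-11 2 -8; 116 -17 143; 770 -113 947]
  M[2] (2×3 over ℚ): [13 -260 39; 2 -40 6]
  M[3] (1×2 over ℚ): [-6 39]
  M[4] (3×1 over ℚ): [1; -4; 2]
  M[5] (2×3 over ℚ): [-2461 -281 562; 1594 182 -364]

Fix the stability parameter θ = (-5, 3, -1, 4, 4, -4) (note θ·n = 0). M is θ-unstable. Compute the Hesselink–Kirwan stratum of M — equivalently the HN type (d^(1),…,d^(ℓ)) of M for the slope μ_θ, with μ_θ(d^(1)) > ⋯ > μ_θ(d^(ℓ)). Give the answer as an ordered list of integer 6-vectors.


Interval decomposition of M: I[1,1], I[1,2], I[1,3], I[2,2], I[3,6], I[5,5], I[5,6].
HN type (ℓ=7): μ^(1)=4; μ^(2)=3; μ^(3)=4/3; μ^(4)=1; μ^(5)=0; μ^(6)=-1; μ^(7)=-5

((0, 0, 0, 0, 1, 0); (0, 2, 0, 0, 0, 0); (0, 0, 0, 1, 1, 1); (0, 1, 1, 0, 0, 0); (0, 0, 0, 0, 1, 1); (0, 0, 1, 0, 0, 0); (3, 0, 0, 0, 0, 0))


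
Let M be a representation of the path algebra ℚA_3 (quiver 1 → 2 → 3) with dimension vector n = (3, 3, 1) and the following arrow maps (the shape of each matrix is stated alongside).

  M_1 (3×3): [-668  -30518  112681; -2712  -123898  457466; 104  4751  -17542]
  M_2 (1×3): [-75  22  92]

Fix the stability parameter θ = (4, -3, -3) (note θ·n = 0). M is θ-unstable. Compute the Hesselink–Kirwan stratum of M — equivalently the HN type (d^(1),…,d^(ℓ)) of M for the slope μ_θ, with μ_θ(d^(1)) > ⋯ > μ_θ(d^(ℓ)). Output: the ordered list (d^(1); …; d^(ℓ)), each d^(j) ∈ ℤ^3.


Via rank(M_{q-1}∘⋯∘M_p): M ≅ I[1,1], I[1,2], I[1,3], I[2,2].
μ_θ-semistable layers: μ^(1)=4; μ^(2)=1/2; μ^(3)=-2/3; μ^(4)=-3

((1, 0, 0); (1, 1, 0); (1, 1, 1); (0, 1, 0))


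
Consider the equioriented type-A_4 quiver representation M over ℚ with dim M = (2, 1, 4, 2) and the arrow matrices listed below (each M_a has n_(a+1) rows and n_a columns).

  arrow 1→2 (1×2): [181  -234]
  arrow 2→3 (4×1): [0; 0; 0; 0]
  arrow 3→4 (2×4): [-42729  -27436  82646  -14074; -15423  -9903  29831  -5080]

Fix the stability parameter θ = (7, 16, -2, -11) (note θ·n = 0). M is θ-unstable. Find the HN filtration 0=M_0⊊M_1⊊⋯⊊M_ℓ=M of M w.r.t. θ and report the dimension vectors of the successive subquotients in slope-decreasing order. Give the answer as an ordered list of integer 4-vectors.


Barcode: M ≅ I[1,1], I[1,2], I[3,3]^2, I[3,4]^2. HN layers by μ_θ (4 steps, strictly decreasing):
  μ^(1)=16; μ^(2)=7; μ^(3)=-2; μ^(4)=-13/2

((0, 1, 0, 0); (2, 0, 0, 0); (0, 0, 2, 0); (0, 0, 2, 2))


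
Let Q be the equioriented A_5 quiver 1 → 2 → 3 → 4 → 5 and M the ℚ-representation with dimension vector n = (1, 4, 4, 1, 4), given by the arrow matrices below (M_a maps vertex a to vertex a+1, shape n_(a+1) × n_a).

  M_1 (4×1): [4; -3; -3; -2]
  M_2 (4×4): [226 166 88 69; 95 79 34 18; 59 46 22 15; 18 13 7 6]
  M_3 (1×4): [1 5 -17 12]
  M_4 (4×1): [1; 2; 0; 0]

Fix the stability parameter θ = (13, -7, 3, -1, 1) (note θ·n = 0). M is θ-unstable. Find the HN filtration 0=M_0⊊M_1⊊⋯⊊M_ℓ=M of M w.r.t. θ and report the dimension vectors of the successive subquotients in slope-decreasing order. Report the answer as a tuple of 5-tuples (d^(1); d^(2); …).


Barcode: M ≅ I[1,5], I[2,3]^3, I[5,5]^3. HN layers by μ_θ (4 steps, strictly decreasing):
  μ^(1)=3; μ^(2)=9/5; μ^(3)=1; μ^(4)=-7

((0, 0, 3, 0, 0); (1, 1, 1, 1, 1); (0, 0, 0, 0, 3); (0, 3, 0, 0, 0))


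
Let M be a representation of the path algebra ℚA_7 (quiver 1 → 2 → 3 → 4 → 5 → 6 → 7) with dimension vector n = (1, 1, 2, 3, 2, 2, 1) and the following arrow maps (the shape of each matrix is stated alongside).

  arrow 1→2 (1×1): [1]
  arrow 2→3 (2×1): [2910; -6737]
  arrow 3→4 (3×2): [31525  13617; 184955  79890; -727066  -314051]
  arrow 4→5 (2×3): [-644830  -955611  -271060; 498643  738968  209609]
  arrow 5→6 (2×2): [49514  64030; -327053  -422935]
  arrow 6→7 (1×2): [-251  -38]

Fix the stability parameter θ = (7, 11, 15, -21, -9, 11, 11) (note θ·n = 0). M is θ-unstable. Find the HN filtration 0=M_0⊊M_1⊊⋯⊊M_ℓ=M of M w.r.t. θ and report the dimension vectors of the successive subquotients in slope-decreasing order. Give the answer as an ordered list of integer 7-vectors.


Via rank(M_{q-1}∘⋯∘M_p): M ≅ I[1,5], I[3,4], I[4,6], I[6,7].
μ_θ-semistable layers: μ^(1)=11; μ^(2)=3/5; μ^(3)=-3; μ^(4)=-9; μ^(5)=-21

((0, 0, 0, 0, 0, 2, 1); (1, 1, 1, 1, 1, 0, 0); (0, 0, 1, 1, 0, 0, 0); (0, 0, 0, 0, 1, 0, 0); (0, 0, 0, 1, 0, 0, 0))


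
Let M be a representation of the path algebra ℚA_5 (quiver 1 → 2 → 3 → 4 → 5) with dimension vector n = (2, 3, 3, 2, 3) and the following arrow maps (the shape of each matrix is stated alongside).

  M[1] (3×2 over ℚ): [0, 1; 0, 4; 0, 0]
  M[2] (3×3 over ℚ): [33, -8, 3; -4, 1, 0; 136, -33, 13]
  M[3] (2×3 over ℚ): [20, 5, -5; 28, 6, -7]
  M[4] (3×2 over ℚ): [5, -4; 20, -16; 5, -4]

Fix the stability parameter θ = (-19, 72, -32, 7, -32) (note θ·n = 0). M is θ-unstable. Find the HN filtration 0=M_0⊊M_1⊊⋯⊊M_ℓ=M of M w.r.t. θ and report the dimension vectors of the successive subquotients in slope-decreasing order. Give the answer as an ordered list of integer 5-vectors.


Via rank(M_{q-1}∘⋯∘M_p): M ≅ I[1,1], I[1,3], I[2,4], I[2,5], I[5,5]^2.
μ_θ-semistable layers: μ^(1)=20; μ^(2)=47/3; μ^(3)=15/4; μ^(4)=-19; μ^(5)=-32

((0, 1, 1, 0, 0); (0, 1, 1, 1, 0); (0, 1, 1, 1, 1); (2, 0, 0, 0, 0); (0, 0, 0, 0, 2))


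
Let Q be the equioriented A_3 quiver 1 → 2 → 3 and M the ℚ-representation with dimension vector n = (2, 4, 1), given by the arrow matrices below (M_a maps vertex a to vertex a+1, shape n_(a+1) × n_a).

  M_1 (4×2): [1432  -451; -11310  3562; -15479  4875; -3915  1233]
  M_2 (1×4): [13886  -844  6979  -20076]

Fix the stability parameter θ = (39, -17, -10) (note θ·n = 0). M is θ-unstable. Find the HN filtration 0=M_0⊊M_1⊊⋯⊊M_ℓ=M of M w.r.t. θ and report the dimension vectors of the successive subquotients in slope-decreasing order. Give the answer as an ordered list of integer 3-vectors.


Barcode: M ≅ I[1,2], I[1,3], I[2,2]^2. HN layers by μ_θ (3 steps, strictly decreasing):
  μ^(1)=11; μ^(2)=4; μ^(3)=-17

((1, 1, 0); (1, 1, 1); (0, 2, 0))


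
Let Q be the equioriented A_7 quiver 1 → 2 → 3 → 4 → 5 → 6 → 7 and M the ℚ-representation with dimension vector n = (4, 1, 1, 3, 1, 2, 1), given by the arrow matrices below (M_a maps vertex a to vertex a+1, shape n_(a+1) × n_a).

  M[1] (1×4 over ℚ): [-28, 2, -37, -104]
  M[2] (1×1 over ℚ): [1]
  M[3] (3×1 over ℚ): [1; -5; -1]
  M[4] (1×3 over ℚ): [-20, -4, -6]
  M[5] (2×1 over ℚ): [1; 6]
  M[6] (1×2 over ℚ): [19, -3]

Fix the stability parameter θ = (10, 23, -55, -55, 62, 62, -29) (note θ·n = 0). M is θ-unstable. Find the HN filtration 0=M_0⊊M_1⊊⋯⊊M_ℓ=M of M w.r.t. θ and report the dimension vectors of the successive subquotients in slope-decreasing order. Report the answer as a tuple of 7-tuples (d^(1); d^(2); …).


Barcode: M ≅ I[1,1]^3, I[1,7], I[4,4]^2, I[6,6]. HN layers by μ_θ (5 steps, strictly decreasing):
  μ^(1)=62; μ^(2)=95/3; μ^(3)=10; μ^(4)=-77/4; μ^(5)=-55

((0, 0, 0, 0, 0, 1, 0); (0, 0, 0, 0, 1, 1, 1); (3, 0, 0, 0, 0, 0, 0); (1, 1, 1, 1, 0, 0, 0); (0, 0, 0, 2, 0, 0, 0))


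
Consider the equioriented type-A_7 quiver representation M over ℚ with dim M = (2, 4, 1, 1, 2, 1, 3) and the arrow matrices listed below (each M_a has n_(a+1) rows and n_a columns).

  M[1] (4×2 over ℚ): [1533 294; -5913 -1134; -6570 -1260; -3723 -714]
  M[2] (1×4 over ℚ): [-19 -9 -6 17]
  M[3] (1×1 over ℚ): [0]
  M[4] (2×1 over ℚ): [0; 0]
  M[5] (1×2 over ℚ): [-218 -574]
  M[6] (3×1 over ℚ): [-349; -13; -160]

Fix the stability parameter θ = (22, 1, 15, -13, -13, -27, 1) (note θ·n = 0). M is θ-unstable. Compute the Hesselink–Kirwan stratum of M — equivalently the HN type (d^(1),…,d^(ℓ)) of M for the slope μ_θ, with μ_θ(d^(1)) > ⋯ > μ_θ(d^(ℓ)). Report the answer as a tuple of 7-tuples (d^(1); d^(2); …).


Interval decomposition of M: I[1,1], I[1,3], I[2,2]^3, I[4,4], I[5,5], I[5,7], I[7,7]^2.
HN type (ℓ=6): μ^(1)=22; μ^(2)=15; μ^(3)=23/2; μ^(4)=1; μ^(5)=-13; μ^(6)=-20

((1, 0, 0, 0, 0, 0, 0); (0, 0, 1, 0, 0, 0, 0); (1, 1, 0, 0, 0, 0, 0); (0, 3, 0, 0, 0, 0, 3); (0, 0, 0, 1, 1, 0, 0); (0, 0, 0, 0, 1, 1, 0))


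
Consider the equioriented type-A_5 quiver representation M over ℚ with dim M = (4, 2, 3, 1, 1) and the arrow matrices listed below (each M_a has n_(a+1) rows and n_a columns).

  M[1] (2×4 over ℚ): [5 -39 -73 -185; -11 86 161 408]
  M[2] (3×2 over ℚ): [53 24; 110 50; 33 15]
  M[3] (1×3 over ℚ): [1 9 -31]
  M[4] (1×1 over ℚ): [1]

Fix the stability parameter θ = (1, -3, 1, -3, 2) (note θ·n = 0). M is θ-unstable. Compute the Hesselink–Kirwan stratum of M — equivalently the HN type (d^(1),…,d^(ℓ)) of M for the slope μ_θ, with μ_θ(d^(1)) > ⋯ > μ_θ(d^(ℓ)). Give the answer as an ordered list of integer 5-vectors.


Barcode: M ≅ I[1,1]^2, I[1,3], I[1,5], I[3,3]. HN layers by μ_θ (3 steps, strictly decreasing):
  μ^(1)=2; μ^(2)=1; μ^(3)=-1

((0, 0, 0, 0, 1); (2, 0, 2, 0, 0); (2, 2, 1, 1, 0))


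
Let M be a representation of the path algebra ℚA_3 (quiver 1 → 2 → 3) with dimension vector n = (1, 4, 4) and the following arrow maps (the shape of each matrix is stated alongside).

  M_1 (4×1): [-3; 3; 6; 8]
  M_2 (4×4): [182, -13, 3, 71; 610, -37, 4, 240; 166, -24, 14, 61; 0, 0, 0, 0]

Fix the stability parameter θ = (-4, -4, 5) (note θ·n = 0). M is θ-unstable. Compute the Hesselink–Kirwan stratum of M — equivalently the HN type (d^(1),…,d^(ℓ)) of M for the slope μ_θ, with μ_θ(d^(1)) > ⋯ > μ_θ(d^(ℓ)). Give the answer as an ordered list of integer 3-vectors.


Barcode: M ≅ I[1,3], I[2,2], I[2,3]^2, I[3,3]. HN layers by μ_θ (2 steps, strictly decreasing):
  μ^(1)=5; μ^(2)=-4

((0, 0, 4); (1, 4, 0))


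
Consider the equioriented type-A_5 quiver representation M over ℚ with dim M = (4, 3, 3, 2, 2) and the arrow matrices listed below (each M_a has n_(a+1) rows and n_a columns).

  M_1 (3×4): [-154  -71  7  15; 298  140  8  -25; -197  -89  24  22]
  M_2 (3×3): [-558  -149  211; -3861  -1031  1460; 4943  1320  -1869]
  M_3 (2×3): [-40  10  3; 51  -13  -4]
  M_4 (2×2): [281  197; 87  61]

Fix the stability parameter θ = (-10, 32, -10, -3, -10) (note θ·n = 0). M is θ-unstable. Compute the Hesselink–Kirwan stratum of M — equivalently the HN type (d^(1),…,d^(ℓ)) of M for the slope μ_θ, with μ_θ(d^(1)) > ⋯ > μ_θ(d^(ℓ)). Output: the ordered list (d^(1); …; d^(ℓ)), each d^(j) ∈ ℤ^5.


Interval decomposition of M: I[1,1], I[1,3], I[1,5]^2.
HN type (ℓ=3): μ^(1)=11; μ^(2)=9/4; μ^(3)=-10

((0, 1, 1, 0, 0); (0, 2, 2, 2, 2); (4, 0, 0, 0, 0))


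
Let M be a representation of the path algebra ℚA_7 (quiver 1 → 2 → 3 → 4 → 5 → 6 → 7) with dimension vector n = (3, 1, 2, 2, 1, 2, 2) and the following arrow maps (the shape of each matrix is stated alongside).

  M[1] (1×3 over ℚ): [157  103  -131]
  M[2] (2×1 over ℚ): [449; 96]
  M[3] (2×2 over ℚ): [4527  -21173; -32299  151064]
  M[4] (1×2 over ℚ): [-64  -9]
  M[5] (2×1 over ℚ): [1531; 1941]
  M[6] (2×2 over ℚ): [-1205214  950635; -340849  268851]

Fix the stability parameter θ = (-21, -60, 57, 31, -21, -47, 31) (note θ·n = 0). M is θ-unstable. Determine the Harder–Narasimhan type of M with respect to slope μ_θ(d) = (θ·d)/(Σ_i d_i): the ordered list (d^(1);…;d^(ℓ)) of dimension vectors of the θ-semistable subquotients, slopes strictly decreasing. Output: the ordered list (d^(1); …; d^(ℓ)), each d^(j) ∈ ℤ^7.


Via rank(M_{q-1}∘⋯∘M_p): M ≅ I[1,1]^2, I[1,7], I[3,4], I[6,7].
μ_θ-semistable layers: μ^(1)=44; μ^(2)=31; μ^(3)=5; μ^(4)=-21; μ^(5)=-81/2; μ^(6)=-47

((0, 0, 1, 1, 0, 0, 0); (0, 0, 0, 0, 0, 0, 2); (0, 0, 1, 1, 1, 1, 0); (2, 0, 0, 0, 0, 0, 0); (1, 1, 0, 0, 0, 0, 0); (0, 0, 0, 0, 0, 1, 0))


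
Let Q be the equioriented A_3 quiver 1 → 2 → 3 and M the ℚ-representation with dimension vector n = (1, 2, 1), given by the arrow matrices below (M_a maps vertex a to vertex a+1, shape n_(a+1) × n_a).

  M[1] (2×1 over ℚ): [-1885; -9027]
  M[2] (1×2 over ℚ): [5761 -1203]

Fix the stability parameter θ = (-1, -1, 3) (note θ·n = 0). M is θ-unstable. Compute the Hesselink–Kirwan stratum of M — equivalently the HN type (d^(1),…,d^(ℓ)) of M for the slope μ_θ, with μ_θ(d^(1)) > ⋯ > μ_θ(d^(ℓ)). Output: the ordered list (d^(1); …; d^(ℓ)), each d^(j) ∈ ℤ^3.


Via rank(M_{q-1}∘⋯∘M_p): M ≅ I[1,3], I[2,2].
μ_θ-semistable layers: μ^(1)=3; μ^(2)=-1

((0, 0, 1); (1, 2, 0))


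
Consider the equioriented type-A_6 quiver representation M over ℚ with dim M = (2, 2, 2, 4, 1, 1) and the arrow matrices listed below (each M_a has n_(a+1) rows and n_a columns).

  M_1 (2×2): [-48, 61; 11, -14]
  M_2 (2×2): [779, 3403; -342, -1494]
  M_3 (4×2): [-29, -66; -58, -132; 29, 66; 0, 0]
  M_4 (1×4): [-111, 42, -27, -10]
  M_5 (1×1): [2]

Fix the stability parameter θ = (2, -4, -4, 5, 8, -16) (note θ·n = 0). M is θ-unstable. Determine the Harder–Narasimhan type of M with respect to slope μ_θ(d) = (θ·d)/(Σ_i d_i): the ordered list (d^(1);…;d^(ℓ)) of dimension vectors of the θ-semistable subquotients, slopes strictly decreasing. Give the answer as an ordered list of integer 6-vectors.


Interval decomposition of M: I[1,2], I[1,4], I[3,3], I[4,4]^2, I[4,6].
HN type (ℓ=4): μ^(1)=5; μ^(2)=-1; μ^(3)=-2; μ^(4)=-4

((0, 0, 0, 3, 0, 0); (1, 1, 0, 1, 1, 1); (1, 1, 1, 0, 0, 0); (0, 0, 1, 0, 0, 0))


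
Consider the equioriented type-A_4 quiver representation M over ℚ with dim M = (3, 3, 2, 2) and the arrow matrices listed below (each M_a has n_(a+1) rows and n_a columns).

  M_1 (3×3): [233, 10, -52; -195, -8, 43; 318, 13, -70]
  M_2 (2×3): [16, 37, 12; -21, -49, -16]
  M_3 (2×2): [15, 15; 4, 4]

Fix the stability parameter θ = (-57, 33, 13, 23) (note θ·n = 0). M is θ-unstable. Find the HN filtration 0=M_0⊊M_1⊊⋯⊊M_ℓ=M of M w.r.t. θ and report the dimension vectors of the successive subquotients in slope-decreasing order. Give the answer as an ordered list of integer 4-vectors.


Via rank(M_{q-1}∘⋯∘M_p): M ≅ I[1,2], I[1,3], I[1,4], I[4,4].
μ_θ-semistable layers: μ^(1)=33; μ^(2)=23; μ^(3)=-57

((0, 1, 0, 0); (0, 2, 2, 2); (3, 0, 0, 0))


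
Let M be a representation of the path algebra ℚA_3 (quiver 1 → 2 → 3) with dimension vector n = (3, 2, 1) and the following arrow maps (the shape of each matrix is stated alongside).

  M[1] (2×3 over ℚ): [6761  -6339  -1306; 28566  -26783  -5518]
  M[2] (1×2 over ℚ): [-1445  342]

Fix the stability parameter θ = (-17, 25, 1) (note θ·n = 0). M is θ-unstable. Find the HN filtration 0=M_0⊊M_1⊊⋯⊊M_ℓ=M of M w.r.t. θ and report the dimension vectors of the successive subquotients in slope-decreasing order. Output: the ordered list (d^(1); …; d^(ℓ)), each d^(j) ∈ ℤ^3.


Barcode: M ≅ I[1,1], I[1,2], I[1,3]. HN layers by μ_θ (3 steps, strictly decreasing):
  μ^(1)=25; μ^(2)=13; μ^(3)=-17

((0, 1, 0); (0, 1, 1); (3, 0, 0))


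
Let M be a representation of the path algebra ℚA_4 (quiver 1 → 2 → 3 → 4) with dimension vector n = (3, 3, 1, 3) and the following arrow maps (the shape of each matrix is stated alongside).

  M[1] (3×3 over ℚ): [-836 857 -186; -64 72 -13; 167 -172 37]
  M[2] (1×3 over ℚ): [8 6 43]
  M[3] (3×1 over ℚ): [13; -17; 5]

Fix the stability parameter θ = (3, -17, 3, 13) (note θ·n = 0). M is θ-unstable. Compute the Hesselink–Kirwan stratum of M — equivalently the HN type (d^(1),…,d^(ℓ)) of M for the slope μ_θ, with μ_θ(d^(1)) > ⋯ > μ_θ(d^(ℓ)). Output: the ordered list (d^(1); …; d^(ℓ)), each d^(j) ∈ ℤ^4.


Interval decomposition of M: I[1,2]^2, I[1,4], I[4,4]^2.
HN type (ℓ=3): μ^(1)=13; μ^(2)=3; μ^(3)=-7

((0, 0, 0, 3); (0, 0, 1, 0); (3, 3, 0, 0))


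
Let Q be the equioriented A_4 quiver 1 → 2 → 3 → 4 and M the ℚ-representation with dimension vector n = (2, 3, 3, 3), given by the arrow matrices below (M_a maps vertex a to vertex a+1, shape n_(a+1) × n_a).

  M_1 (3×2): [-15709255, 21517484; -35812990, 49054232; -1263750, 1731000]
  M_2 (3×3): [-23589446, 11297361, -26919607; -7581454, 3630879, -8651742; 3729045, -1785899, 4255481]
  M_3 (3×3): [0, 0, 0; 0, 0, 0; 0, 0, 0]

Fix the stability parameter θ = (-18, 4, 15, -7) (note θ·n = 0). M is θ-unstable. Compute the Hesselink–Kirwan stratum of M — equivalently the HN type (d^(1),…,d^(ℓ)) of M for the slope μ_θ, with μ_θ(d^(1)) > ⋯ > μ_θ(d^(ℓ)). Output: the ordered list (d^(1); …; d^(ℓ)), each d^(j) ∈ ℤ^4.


Barcode: M ≅ I[1,1], I[1,3], I[2,3]^2, I[4,4]^3. HN layers by μ_θ (4 steps, strictly decreasing):
  μ^(1)=15; μ^(2)=4; μ^(3)=-7; μ^(4)=-18

((0, 0, 3, 0); (0, 3, 0, 0); (0, 0, 0, 3); (2, 0, 0, 0))


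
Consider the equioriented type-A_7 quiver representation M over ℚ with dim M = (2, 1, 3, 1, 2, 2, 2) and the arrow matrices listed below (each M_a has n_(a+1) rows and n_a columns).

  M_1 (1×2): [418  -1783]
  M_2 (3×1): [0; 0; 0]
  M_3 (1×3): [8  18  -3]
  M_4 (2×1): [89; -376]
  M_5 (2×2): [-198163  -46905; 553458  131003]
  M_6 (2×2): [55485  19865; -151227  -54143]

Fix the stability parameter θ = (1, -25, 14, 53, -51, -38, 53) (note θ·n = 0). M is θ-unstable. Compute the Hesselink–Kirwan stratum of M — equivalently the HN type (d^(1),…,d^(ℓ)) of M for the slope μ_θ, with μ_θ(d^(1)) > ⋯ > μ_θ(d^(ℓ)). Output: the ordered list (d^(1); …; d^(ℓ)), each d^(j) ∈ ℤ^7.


Interval decomposition of M: I[1,1], I[1,2], I[3,3]^2, I[3,7], I[5,6], I[7,7].
HN type (ℓ=7): μ^(1)=53; μ^(2)=14; μ^(3)=1; μ^(4)=-11/2; μ^(5)=-12; μ^(6)=-38; μ^(7)=-51

((0, 0, 0, 0, 0, 0, 2); (0, 0, 2, 0, 0, 0, 0); (1, 0, 0, 0, 0, 0, 0); (0, 0, 1, 1, 1, 1, 0); (1, 1, 0, 0, 0, 0, 0); (0, 0, 0, 0, 0, 1, 0); (0, 0, 0, 0, 1, 0, 0))


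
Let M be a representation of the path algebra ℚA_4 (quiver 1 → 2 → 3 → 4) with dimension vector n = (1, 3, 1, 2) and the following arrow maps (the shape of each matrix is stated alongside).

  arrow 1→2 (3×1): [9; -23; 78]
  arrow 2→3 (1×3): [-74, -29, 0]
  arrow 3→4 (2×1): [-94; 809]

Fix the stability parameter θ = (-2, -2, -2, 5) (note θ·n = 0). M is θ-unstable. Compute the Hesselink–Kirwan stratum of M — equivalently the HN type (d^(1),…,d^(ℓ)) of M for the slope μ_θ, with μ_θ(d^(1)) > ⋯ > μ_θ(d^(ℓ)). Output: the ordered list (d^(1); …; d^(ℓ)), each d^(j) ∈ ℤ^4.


Via rank(M_{q-1}∘⋯∘M_p): M ≅ I[1,4], I[2,2]^2, I[4,4].
μ_θ-semistable layers: μ^(1)=5; μ^(2)=-2

((0, 0, 0, 2); (1, 3, 1, 0))


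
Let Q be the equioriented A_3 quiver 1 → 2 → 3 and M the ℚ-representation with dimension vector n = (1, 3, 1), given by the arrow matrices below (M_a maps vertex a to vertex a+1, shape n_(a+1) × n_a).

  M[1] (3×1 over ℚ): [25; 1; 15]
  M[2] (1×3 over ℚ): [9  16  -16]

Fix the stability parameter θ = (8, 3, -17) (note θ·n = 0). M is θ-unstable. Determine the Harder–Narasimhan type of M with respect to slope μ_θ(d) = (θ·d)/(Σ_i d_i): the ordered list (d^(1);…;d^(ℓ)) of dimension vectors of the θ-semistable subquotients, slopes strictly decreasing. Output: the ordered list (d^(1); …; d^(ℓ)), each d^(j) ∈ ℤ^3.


Barcode: M ≅ I[1,3], I[2,2]^2. HN layers by μ_θ (2 steps, strictly decreasing):
  μ^(1)=3; μ^(2)=-2

((0, 2, 0); (1, 1, 1))


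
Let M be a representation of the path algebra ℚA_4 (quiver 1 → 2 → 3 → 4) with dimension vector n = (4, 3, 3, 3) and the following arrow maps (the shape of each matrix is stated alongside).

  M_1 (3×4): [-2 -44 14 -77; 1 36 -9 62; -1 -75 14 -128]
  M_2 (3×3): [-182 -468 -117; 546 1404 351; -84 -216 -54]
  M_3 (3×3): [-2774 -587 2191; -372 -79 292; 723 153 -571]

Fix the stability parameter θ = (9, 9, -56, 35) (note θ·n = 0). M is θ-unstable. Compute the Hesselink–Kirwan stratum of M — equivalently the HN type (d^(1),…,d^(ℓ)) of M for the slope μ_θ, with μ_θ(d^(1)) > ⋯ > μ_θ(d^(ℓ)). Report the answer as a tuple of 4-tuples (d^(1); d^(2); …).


Via rank(M_{q-1}∘⋯∘M_p): M ≅ I[1,1], I[1,2]^2, I[1,4], I[3,4]^2.
μ_θ-semistable layers: μ^(1)=35; μ^(2)=9; μ^(3)=-38/3; μ^(4)=-56

((0, 0, 0, 3); (3, 2, 0, 0); (1, 1, 1, 0); (0, 0, 2, 0))


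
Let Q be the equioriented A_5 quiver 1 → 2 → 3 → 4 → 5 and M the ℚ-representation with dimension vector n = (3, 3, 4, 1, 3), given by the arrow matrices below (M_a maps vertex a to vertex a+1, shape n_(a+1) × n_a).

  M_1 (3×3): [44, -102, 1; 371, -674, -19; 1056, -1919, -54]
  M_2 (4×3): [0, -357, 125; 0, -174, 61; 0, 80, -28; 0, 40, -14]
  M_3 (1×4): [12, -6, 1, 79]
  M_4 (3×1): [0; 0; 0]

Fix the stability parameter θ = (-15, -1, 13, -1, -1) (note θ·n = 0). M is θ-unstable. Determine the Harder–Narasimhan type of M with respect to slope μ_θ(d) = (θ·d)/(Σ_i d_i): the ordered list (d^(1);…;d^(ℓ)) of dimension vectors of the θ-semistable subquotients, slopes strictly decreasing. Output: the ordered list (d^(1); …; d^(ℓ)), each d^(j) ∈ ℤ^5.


Interval decomposition of M: I[1,2], I[1,3]^2, I[3,3], I[3,4], I[5,5]^3.
HN type (ℓ=4): μ^(1)=13; μ^(2)=6; μ^(3)=-1; μ^(4)=-15

((0, 0, 3, 0, 0); (0, 0, 1, 1, 0); (0, 3, 0, 0, 3); (3, 0, 0, 0, 0))


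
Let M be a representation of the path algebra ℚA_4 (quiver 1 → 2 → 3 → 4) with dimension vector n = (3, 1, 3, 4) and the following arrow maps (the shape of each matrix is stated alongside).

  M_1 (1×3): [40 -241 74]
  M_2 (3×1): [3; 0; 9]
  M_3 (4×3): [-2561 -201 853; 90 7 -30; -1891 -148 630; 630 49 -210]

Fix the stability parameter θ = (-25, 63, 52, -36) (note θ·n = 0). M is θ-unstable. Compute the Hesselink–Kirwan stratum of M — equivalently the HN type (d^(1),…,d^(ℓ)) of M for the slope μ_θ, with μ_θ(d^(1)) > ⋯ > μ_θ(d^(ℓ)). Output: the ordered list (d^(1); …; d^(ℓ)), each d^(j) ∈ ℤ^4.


Interval decomposition of M: I[1,1]^2, I[1,4], I[3,4]^2, I[4,4].
HN type (ℓ=4): μ^(1)=79/3; μ^(2)=8; μ^(3)=-25; μ^(4)=-36

((0, 1, 1, 1); (0, 0, 2, 2); (3, 0, 0, 0); (0, 0, 0, 1))


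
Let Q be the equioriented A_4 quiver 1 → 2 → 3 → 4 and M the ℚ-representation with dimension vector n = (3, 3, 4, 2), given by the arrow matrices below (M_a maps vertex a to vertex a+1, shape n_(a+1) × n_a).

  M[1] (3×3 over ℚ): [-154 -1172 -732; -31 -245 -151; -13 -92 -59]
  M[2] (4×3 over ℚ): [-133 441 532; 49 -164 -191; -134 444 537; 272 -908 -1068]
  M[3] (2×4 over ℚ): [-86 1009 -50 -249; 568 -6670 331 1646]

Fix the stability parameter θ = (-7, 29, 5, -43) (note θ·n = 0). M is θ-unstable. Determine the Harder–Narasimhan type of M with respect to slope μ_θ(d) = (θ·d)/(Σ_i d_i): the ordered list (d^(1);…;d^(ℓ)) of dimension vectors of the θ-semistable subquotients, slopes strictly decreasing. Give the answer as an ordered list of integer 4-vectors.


Interval decomposition of M: I[1,3], I[1,4]^2, I[3,3].
HN type (ℓ=4): μ^(1)=17; μ^(2)=5; μ^(3)=-3; μ^(4)=-7

((0, 1, 1, 0); (0, 0, 1, 0); (0, 2, 2, 2); (3, 0, 0, 0))


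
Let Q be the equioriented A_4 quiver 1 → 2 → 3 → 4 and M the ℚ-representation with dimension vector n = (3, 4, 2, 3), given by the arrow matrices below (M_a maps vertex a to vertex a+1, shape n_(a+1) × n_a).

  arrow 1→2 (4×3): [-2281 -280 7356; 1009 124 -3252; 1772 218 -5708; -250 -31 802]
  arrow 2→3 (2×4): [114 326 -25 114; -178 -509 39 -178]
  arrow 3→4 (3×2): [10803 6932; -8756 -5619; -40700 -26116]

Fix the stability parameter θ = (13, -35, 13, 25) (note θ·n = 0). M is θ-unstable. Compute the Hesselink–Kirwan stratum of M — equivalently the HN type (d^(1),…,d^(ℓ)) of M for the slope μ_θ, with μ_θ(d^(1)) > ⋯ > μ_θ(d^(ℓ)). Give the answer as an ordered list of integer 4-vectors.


Barcode: M ≅ I[1,1], I[1,2], I[1,4], I[2,2], I[2,4], I[4,4]. HN layers by μ_θ (4 steps, strictly decreasing):
  μ^(1)=25; μ^(2)=13; μ^(3)=-11; μ^(4)=-35

((0, 0, 0, 3); (1, 0, 2, 0); (2, 2, 0, 0); (0, 2, 0, 0))


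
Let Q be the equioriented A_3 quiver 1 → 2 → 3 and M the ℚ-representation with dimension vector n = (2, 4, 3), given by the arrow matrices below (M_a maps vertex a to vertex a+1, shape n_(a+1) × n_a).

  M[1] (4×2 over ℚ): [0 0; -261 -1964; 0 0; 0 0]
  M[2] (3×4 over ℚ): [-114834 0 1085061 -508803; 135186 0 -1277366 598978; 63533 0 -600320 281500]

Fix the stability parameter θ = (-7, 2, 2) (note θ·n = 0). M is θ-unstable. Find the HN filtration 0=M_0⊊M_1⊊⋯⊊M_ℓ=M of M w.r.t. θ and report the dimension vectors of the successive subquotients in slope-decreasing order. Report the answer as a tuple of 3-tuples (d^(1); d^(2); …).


Barcode: M ≅ I[1,1], I[1,2], I[2,2], I[2,3]^2, I[3,3]. HN layers by μ_θ (2 steps, strictly decreasing):
  μ^(1)=2; μ^(2)=-7

((0, 4, 3); (2, 0, 0))


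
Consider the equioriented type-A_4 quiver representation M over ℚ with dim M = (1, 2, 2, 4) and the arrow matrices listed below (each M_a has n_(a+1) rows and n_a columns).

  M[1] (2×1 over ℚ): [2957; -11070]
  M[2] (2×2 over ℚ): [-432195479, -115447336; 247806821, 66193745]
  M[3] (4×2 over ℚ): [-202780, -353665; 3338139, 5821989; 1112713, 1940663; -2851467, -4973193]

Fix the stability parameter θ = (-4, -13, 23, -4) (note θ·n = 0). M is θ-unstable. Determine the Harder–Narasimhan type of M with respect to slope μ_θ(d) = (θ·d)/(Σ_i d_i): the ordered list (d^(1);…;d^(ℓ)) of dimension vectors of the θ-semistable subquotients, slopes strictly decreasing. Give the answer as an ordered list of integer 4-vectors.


Barcode: M ≅ I[1,4], I[2,4], I[4,4]^2. HN layers by μ_θ (4 steps, strictly decreasing):
  μ^(1)=19/2; μ^(2)=-4; μ^(3)=-17/2; μ^(4)=-13

((0, 0, 2, 2); (0, 0, 0, 2); (1, 1, 0, 0); (0, 1, 0, 0))


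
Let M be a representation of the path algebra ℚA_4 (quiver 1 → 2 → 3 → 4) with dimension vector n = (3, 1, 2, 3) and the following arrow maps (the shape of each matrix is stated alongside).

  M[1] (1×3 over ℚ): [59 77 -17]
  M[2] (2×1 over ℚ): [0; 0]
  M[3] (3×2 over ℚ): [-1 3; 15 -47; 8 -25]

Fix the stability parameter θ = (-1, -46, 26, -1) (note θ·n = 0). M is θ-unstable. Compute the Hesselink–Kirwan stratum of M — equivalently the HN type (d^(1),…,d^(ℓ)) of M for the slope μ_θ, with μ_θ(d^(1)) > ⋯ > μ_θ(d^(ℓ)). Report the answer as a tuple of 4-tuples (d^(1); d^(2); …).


Barcode: M ≅ I[1,1]^2, I[1,2], I[3,4]^2, I[4,4]. HN layers by μ_θ (3 steps, strictly decreasing):
  μ^(1)=25/2; μ^(2)=-1; μ^(3)=-47/2

((0, 0, 2, 2); (2, 0, 0, 1); (1, 1, 0, 0))


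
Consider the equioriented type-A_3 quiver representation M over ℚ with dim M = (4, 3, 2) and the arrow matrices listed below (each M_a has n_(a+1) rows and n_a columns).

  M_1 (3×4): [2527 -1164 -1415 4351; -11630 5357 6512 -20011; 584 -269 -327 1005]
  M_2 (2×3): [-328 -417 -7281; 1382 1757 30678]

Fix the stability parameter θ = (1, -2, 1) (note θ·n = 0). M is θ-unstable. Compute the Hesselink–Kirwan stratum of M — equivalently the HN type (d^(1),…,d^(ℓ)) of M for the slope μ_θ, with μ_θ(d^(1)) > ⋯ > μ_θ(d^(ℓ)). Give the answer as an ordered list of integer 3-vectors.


Via rank(M_{q-1}∘⋯∘M_p): M ≅ I[1,1], I[1,2], I[1,3]^2.
μ_θ-semistable layers: μ^(1)=1; μ^(2)=-1/2

((1, 0, 2); (3, 3, 0))


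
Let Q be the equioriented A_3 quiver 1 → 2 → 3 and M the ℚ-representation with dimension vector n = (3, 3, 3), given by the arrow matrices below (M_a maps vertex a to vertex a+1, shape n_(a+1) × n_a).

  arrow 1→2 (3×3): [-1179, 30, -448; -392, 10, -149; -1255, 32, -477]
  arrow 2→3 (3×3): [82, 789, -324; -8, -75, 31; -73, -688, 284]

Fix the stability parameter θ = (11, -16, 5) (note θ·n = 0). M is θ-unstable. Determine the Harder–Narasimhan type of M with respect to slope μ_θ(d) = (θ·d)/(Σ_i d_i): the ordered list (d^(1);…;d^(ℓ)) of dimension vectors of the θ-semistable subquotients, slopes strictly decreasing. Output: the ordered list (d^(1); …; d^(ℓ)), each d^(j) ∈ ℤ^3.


Barcode: M ≅ I[1,1], I[1,3]^2, I[2,3]. HN layers by μ_θ (4 steps, strictly decreasing):
  μ^(1)=11; μ^(2)=5; μ^(3)=-5/2; μ^(4)=-16

((1, 0, 0); (0, 0, 3); (2, 2, 0); (0, 1, 0))


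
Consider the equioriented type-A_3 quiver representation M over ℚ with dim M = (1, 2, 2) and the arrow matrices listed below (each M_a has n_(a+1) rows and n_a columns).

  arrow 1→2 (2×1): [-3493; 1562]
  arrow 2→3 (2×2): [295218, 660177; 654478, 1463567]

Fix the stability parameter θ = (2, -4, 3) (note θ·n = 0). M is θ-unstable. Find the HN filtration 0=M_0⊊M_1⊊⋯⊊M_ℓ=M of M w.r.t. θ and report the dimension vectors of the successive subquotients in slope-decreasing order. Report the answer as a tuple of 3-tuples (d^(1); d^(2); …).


Via rank(M_{q-1}∘⋯∘M_p): M ≅ I[1,2], I[2,3], I[3,3].
μ_θ-semistable layers: μ^(1)=3; μ^(2)=-1; μ^(3)=-4

((0, 0, 2); (1, 1, 0); (0, 1, 0))


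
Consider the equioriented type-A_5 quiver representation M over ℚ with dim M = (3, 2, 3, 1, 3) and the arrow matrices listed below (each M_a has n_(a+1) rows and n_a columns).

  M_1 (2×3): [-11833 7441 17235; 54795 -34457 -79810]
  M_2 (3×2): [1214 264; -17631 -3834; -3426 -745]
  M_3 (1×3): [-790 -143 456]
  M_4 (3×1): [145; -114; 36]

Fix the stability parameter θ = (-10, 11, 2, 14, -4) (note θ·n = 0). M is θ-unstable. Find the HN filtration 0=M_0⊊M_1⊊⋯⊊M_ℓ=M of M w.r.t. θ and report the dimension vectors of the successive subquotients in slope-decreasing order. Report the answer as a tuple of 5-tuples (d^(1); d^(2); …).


Via rank(M_{q-1}∘⋯∘M_p): M ≅ I[1,1], I[1,3], I[1,5], I[3,3], I[5,5]^2.
μ_θ-semistable layers: μ^(1)=13/2; μ^(2)=23/4; μ^(3)=2; μ^(4)=-4; μ^(5)=-10

((0, 1, 1, 0, 0); (0, 1, 1, 1, 1); (0, 0, 1, 0, 0); (0, 0, 0, 0, 2); (3, 0, 0, 0, 0))


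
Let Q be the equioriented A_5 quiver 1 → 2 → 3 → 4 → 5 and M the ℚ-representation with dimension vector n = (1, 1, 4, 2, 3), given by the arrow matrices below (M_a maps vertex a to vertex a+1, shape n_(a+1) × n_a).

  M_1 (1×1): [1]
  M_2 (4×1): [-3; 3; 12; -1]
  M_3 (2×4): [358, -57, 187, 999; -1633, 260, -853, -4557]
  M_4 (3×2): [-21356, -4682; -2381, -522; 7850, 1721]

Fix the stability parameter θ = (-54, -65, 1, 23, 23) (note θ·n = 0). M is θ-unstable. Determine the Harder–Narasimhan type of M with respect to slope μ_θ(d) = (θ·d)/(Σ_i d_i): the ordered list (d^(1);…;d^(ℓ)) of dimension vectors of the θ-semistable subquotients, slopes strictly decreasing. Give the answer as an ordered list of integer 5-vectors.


Via rank(M_{q-1}∘⋯∘M_p): M ≅ I[1,3], I[3,3], I[3,5]^2, I[5,5].
μ_θ-semistable layers: μ^(1)=23; μ^(2)=1; μ^(3)=-119/2

((0, 0, 0, 2, 3); (0, 0, 4, 0, 0); (1, 1, 0, 0, 0))


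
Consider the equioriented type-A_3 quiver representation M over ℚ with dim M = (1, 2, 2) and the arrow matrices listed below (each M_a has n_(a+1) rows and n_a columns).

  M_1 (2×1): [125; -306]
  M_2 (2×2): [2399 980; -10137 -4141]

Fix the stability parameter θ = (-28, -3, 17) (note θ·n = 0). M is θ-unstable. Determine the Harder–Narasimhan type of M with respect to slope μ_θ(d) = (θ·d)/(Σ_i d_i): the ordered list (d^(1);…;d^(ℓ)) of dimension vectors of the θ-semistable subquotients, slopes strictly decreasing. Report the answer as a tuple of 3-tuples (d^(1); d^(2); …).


Barcode: M ≅ I[1,3], I[2,3]. HN layers by μ_θ (3 steps, strictly decreasing):
  μ^(1)=17; μ^(2)=-3; μ^(3)=-28

((0, 0, 2); (0, 2, 0); (1, 0, 0))


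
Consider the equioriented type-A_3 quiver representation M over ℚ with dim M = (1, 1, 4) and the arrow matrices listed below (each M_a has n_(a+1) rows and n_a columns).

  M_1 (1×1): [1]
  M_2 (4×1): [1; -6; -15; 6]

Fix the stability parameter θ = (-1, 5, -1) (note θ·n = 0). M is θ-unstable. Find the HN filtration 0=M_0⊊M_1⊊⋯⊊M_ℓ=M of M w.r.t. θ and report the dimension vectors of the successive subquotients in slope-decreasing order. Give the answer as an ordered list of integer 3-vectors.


Barcode: M ≅ I[1,3], I[3,3]^3. HN layers by μ_θ (2 steps, strictly decreasing):
  μ^(1)=2; μ^(2)=-1

((0, 1, 1); (1, 0, 3))


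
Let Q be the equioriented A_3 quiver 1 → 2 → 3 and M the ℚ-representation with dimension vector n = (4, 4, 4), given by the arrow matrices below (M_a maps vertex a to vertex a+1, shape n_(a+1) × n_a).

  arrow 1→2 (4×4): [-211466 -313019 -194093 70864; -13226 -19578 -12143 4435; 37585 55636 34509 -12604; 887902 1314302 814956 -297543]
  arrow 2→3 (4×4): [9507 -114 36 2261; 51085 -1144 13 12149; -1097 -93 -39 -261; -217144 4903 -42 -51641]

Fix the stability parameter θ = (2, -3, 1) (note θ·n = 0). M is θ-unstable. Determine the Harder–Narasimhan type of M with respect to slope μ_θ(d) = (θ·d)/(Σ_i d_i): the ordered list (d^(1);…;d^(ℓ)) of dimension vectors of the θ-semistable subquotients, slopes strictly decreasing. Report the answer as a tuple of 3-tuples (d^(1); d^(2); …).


Via rank(M_{q-1}∘⋯∘M_p): M ≅ I[1,3]^4.
μ_θ-semistable layers: μ^(1)=1; μ^(2)=-1/2

((0, 0, 4); (4, 4, 0))


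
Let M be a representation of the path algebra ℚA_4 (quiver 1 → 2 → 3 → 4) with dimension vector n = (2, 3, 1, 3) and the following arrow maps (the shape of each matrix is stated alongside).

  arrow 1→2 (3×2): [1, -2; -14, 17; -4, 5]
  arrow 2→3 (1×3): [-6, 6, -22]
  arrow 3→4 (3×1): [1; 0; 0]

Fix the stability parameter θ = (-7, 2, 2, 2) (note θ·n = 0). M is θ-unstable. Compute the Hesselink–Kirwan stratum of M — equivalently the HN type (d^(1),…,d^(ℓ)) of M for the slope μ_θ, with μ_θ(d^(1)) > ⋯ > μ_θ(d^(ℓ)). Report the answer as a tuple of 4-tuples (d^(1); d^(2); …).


Barcode: M ≅ I[1,2], I[1,4], I[2,2], I[4,4]^2. HN layers by μ_θ (2 steps, strictly decreasing):
  μ^(1)=2; μ^(2)=-7

((0, 3, 1, 3); (2, 0, 0, 0))


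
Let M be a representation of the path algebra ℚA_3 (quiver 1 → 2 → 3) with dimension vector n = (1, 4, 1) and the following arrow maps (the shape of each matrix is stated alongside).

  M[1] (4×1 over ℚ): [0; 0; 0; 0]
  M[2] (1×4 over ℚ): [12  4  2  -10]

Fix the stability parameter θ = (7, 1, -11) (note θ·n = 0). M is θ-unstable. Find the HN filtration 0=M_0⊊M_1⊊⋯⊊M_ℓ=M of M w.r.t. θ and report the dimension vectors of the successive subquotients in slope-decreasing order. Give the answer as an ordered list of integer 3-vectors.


Via rank(M_{q-1}∘⋯∘M_p): M ≅ I[1,1], I[2,2]^3, I[2,3].
μ_θ-semistable layers: μ^(1)=7; μ^(2)=1; μ^(3)=-5

((1, 0, 0); (0, 3, 0); (0, 1, 1))


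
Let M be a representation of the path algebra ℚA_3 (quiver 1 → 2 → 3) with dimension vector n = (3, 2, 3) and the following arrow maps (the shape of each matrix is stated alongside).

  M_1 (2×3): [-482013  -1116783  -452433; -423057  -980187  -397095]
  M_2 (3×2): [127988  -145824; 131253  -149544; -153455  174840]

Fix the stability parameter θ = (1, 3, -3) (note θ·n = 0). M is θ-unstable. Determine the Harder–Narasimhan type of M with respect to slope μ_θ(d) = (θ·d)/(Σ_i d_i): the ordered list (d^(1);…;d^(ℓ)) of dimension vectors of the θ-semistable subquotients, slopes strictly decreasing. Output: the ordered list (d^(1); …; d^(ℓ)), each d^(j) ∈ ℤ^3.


Via rank(M_{q-1}∘⋯∘M_p): M ≅ I[1,1], I[1,2], I[1,3], I[3,3]^2.
μ_θ-semistable layers: μ^(1)=3; μ^(2)=1; μ^(3)=1/3; μ^(4)=-3

((0, 1, 0); (2, 0, 0); (1, 1, 1); (0, 0, 2))


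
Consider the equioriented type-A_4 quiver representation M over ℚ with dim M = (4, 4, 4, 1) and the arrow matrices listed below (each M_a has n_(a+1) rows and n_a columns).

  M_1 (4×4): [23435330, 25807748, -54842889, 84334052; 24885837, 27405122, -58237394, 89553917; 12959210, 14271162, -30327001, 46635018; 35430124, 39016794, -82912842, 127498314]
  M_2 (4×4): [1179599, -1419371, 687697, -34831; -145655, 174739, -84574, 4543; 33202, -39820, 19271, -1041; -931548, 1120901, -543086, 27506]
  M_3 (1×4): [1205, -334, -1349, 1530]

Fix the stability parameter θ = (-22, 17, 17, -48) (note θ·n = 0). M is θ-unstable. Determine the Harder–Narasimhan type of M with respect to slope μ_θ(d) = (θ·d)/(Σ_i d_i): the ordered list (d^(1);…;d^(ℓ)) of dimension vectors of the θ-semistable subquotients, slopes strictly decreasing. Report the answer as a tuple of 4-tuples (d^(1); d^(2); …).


Via rank(M_{q-1}∘⋯∘M_p): M ≅ I[1,1], I[1,3]^2, I[1,4], I[2,3].
μ_θ-semistable layers: μ^(1)=17; μ^(2)=-14/3; μ^(3)=-22

((0, 3, 3, 0); (0, 1, 1, 1); (4, 0, 0, 0))


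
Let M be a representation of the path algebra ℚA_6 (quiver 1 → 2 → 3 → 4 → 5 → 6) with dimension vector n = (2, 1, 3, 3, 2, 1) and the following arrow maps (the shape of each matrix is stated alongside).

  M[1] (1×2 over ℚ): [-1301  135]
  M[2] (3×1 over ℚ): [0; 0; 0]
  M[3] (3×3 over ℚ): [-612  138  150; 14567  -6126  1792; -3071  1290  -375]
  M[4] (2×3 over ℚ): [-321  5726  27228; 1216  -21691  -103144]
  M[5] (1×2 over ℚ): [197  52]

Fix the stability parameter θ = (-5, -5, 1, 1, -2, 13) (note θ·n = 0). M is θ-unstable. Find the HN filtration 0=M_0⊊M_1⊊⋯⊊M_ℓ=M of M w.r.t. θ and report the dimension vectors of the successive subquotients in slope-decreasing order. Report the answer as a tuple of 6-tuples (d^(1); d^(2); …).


Via rank(M_{q-1}∘⋯∘M_p): M ≅ I[1,1], I[1,2], I[3,4], I[3,5], I[3,6].
μ_θ-semistable layers: μ^(1)=13; μ^(2)=1; μ^(3)=0; μ^(4)=-5

((0, 0, 0, 0, 0, 1); (0, 0, 1, 1, 0, 0); (0, 0, 2, 2, 2, 0); (2, 1, 0, 0, 0, 0))


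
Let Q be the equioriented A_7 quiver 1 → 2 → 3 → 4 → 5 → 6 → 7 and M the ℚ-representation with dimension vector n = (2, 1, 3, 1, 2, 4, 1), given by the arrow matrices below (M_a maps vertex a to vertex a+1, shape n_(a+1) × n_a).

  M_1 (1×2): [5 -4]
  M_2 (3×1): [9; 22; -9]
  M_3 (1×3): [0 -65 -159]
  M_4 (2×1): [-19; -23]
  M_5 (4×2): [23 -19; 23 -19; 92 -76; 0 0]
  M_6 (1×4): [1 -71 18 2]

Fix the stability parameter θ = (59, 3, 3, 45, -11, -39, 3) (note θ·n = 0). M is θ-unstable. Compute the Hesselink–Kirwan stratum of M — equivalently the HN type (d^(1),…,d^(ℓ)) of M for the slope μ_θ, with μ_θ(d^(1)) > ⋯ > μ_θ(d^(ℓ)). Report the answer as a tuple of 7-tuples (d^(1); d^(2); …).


Barcode: M ≅ I[1,1], I[1,5], I[3,3]^2, I[5,7], I[6,6]^3. HN layers by μ_θ (5 steps, strictly decreasing):
  μ^(1)=59; μ^(2)=99/5; μ^(3)=3; μ^(4)=-25; μ^(5)=-39

((1, 0, 0, 0, 0, 0, 0); (1, 1, 1, 1, 1, 0, 0); (0, 0, 2, 0, 0, 0, 1); (0, 0, 0, 0, 1, 1, 0); (0, 0, 0, 0, 0, 3, 0))


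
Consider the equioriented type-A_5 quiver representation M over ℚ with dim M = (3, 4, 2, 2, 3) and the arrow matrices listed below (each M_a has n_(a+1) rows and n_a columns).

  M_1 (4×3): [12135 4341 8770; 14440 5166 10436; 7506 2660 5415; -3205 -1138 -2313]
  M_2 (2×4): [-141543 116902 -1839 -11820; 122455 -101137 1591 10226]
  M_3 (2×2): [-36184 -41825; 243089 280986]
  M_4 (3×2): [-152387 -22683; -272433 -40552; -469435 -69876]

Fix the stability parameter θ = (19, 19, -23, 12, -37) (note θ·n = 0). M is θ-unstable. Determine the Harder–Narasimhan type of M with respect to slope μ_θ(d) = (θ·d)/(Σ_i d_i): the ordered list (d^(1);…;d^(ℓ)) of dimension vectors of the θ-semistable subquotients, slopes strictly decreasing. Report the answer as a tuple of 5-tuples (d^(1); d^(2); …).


Barcode: M ≅ I[1,2], I[1,5]^2, I[2,2], I[5,5]. HN layers by μ_θ (3 steps, strictly decreasing):
  μ^(1)=19; μ^(2)=-2; μ^(3)=-37

((1, 2, 0, 0, 0); (2, 2, 2, 2, 2); (0, 0, 0, 0, 1))
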